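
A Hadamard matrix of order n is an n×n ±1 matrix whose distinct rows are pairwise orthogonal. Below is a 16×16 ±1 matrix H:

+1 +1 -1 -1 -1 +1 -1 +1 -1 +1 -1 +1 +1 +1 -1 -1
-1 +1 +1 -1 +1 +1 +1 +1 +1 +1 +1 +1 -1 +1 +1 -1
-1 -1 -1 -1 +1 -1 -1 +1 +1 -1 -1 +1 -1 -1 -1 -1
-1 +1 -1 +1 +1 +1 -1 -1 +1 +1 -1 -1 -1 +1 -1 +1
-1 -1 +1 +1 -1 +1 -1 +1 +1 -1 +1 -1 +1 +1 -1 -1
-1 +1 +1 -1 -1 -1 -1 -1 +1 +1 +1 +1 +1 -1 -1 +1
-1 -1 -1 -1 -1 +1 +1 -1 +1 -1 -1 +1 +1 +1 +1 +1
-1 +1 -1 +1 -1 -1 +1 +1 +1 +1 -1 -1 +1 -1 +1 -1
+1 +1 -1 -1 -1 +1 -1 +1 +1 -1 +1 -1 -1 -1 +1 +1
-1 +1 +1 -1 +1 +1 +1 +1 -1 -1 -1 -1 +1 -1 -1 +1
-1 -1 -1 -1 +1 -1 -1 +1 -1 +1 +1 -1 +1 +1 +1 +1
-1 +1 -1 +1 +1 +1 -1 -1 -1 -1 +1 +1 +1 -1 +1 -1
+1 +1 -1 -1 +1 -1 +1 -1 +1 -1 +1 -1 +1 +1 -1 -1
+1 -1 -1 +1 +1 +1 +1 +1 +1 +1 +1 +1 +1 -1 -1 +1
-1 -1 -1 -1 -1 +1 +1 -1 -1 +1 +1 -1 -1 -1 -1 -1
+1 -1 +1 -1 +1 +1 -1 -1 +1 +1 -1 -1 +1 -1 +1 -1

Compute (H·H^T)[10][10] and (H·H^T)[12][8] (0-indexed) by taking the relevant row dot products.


Row 8 of H: [1, 1, -1, -1, -1, 1, -1, 1, 1, -1, 1, -1, -1, -1, 1, 1].
Row 10 of H: [-1, -1, -1, -1, 1, -1, -1, 1, -1, 1, 1, -1, 1, 1, 1, 1].
Row 12 of H: [1, 1, -1, -1, 1, -1, 1, -1, 1, -1, 1, -1, 1, 1, -1, -1].
(H·H^T)[10][10] = Σ_j H[10][j]·H[10][j] = (-1)² + (-1)² + (-1)² + (-1)² + (1)² + (-1)² + (-1)² + (1)² + (-1)² + (1)² + (1)² + (-1)² + (1)² + (1)² + (1)² + (1)² = 1 + 1 + 1 + 1 + 1 + 1 + 1 + 1 + 1 + 1 + 1 + 1 + 1 + 1 + 1 + 1 = 16.
(H·H^T)[12][8] = Σ_j H[12][j]·H[8][j] = (1)·(1) + (1)·(1) + (-1)·(-1) + (-1)·(-1) + (1)·(-1) + (-1)·(1) + (1)·(-1) + (-1)·(1) + (1)·(1) + (-1)·(-1) + (1)·(1) + (-1)·(-1) + (1)·(-1) + (1)·(-1) + (-1)·(1) + (-1)·(1) = 1 + 1 + 1 + 1 + -1 + -1 + -1 + -1 + 1 + 1 + 1 + 1 + -1 + -1 + -1 + -1 = 0.
So rows 12 and 8 are orthogonal; the diagonal entry equals n = 16.

(10,10) entry = 16; (12,8) entry = 0.


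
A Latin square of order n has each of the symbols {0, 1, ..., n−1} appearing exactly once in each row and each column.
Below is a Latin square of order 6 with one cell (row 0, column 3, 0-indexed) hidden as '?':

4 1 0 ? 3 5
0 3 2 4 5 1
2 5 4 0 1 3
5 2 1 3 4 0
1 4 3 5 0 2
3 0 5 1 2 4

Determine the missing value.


Row 0 contains symbols [0, 1, 3, 4, 5] — missing [2].
Column 3 contains symbols [0, 1, 3, 4, 5] — missing [2].
The missing symbol must appear in both missing sets; intersection = [2].
Therefore the hidden value is 2.

Missing value = 2.


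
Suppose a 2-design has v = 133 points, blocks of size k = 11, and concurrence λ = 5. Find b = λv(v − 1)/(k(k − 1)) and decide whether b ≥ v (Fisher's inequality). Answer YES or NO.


b = λv(v − 1)/(k(k − 1)) = 5·133·132/(11·10) = 87780/110 = 798.
Compare with v = 133: b ≥ v, so Fisher's inequality holds.

YES


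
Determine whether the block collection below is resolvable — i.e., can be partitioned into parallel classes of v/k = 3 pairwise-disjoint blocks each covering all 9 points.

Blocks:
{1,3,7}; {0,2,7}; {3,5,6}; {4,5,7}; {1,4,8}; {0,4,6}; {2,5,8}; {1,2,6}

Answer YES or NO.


v = 9, block size k = 3, number of blocks = 8.
For resolvability, blocks must partition into parallel classes of size v/k = 3.
Total blocks must therefore be a multiple of 3: 8 = 3·2 + 2 ⇒ not divisible ✗.
Resolvable? NO.

NO


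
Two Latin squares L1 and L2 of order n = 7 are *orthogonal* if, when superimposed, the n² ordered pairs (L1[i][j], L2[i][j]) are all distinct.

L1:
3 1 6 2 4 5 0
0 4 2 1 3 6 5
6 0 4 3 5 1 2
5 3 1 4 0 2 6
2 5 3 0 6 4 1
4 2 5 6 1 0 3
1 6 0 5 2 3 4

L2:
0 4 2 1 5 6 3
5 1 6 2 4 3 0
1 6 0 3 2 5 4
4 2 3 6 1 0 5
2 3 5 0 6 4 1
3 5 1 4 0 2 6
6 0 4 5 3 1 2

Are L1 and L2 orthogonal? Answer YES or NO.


Form the n² = 49 superimposed pairs (L1[i][j], L2[i][j]), row by row (rows and columns indexed from 0):
row 0: (3,0) (1,4) (6,2) (2,1) (4,5) (5,6) (0,3)
row 1: (0,5) (4,1) (2,6) (1,2) (3,4) (6,3) (5,0)
row 2: (6,1) (0,6) (4,0) (3,3) (5,2) (1,5) (2,4)
row 3: (5,4) (3,2) (1,3) (4,6) (0,1) (2,0) (6,5)
row 4: (2,2) (5,3) (3,5) (0,0) (6,6) (4,4) (1,1)
row 5: (4,3) (2,5) (5,1) (6,4) (1,0) (0,2) (3,6)
row 6: (1,6) (6,0) (0,4) (5,5) (2,3) (3,1) (4,2)
Orthogonality requires all 49 pairs distinct.
Check by first coordinate: for each symbol s of L1, list the L2 entries in the n cells where L1 = s; they must all differ.
  L1 = 0: L2 entries (in reading order) 3, 5, 6, 1, 0, 2, 4 — all 7 distinct ✓
  L1 = 1: L2 entries (in reading order) 4, 2, 5, 3, 1, 0, 6 — all 7 distinct ✓
  L1 = 2: L2 entries (in reading order) 1, 6, 4, 0, 2, 5, 3 — all 7 distinct ✓
  L1 = 3: L2 entries (in reading order) 0, 4, 3, 2, 5, 6, 1 — all 7 distinct ✓
  L1 = 4: L2 entries (in reading order) 5, 1, 0, 6, 4, 3, 2 — all 7 distinct ✓
  L1 = 5: L2 entries (in reading order) 6, 0, 2, 4, 3, 1, 5 — all 7 distinct ✓
  L1 = 6: L2 entries (in reading order) 2, 3, 1, 5, 6, 4, 0 — all 7 distinct ✓
Every symbol of L1 meets every symbol of L2 exactly once, so all 49 pairs are distinct (49 of 49).
Conclusion: YES.

YES


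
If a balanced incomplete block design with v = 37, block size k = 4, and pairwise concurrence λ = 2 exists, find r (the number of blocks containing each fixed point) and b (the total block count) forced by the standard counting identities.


Any 2-(v, k, λ) BIBD satisfies two necessary conditions:
  (i)  Each point sits in r blocks, and counting incidences through any fixed point gives r(k − 1) = λ(v − 1), so r = λ(v − 1)/(k − 1).
  (ii) Total incidences bk = vr, so b = vr/k.
Step 1: r = λ(v − 1)/(k − 1) = 2·(37 − 1)/(4 − 1) = 2·36/3 = 72/3 = 24.
Step 2: b = vr/k = 37·24/4 = 888/4 = 222.
Check integrality: r = 24 ∈ Z ✓, b = 222 ∈ Z ✓.
(These identities are necessary conditions: they determine r and b for any design with these parameters, but do not by themselves prove that one exists.)

r = 24, b = 222.


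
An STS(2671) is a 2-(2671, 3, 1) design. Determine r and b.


An STS(v) is a 2-(v, 3, 1) BIBD: block size k = 3, λ = 1.
Replication: r(k − 1) = λ(v − 1) ⇒ r·2 = 2671 − 1 = 2670 ⇒ r = 1335.
Block count: bk = vr ⇒ b·3 = 2671·1335 = 3565785 ⇒ b = 1188595.

r = 1335, b = 1188595.


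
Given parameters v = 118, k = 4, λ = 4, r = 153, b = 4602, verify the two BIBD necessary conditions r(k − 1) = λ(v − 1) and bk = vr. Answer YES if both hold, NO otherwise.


Condition (i): r(k − 1) = 153·3 = 459; λ(v − 1) = 4·117 = 468. Match? NO.
Condition (ii): bk = 4602·4 = 18408; vr = 118·153 = 18054. Match? NO.
Both conditions hold? NO.

NO


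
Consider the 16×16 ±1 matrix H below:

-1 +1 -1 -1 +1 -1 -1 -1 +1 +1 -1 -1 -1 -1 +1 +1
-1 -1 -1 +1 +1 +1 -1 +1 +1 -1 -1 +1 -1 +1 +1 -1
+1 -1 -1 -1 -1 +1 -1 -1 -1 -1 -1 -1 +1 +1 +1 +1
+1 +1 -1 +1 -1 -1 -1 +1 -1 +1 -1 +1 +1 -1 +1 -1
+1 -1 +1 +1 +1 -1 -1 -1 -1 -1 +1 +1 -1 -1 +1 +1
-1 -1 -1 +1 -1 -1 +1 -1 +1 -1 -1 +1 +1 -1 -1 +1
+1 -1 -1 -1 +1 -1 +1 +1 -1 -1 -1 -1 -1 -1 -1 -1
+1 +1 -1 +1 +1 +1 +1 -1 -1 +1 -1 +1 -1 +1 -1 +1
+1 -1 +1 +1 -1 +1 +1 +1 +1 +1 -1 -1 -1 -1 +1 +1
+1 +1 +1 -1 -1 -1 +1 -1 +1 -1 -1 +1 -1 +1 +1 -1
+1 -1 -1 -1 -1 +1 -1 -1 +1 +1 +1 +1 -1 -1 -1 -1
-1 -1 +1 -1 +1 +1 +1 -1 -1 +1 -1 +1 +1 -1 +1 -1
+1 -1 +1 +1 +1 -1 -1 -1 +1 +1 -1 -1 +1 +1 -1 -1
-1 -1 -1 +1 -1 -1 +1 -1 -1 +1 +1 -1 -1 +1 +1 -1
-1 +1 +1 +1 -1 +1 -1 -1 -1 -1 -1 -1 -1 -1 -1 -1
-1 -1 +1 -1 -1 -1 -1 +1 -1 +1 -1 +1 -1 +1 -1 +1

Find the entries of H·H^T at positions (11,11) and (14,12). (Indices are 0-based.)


Row 11 of H: [-1, -1, 1, -1, 1, 1, 1, -1, -1, 1, -1, 1, 1, -1, 1, -1].
Row 12 of H: [1, -1, 1, 1, 1, -1, -1, -1, 1, 1, -1, -1, 1, 1, -1, -1].
Row 14 of H: [-1, 1, 1, 1, -1, 1, -1, -1, -1, -1, -1, -1, -1, -1, -1, -1].
(H·H^T)[11][11] = Σ_j H[11][j]·H[11][j] = (-1)² + (-1)² + (1)² + (-1)² + (1)² + (1)² + (1)² + (-1)² + (-1)² + (1)² + (-1)² + (1)² + (1)² + (-1)² + (1)² + (-1)² = 1 + 1 + 1 + 1 + 1 + 1 + 1 + 1 + 1 + 1 + 1 + 1 + 1 + 1 + 1 + 1 = 16.
(H·H^T)[14][12] = Σ_j H[14][j]·H[12][j] = (-1)·(1) + (1)·(-1) + (1)·(1) + (1)·(1) + (-1)·(1) + (1)·(-1) + (-1)·(-1) + (-1)·(-1) + (-1)·(1) + (-1)·(1) + (-1)·(-1) + (-1)·(-1) + (-1)·(1) + (-1)·(1) + (-1)·(-1) + (-1)·(-1) = -1 + -1 + 1 + 1 + -1 + -1 + 1 + 1 + -1 + -1 + 1 + 1 + -1 + -1 + 1 + 1 = 0.
So rows 14 and 12 are orthogonal; the diagonal entry equals n = 16.

(11,11) entry = 16; (14,12) entry = 0.


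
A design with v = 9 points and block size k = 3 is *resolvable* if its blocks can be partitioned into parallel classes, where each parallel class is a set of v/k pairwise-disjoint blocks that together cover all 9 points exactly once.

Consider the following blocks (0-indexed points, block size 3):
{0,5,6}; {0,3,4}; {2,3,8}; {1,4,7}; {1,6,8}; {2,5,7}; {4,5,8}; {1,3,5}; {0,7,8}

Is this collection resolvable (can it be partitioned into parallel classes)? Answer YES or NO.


v = 9, block size k = 3, number of blocks = 9.
For resolvability, blocks must partition into parallel classes of size v/k = 3.
Total blocks must therefore be a multiple of 3: 9 = 3·3 + 0 ⇒ divisible ✓.
Consider block {4,5,8}. It intersects every other block in the collection, so no parallel class of size 3 can contain it.
Since every block must belong to some parallel class in a resolution, the collection cannot be partitioned into parallel classes.
Resolvable? NO.

NO


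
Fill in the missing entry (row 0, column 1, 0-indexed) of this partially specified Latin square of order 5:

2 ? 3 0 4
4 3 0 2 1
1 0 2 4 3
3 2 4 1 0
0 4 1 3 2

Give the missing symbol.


Row 0 contains symbols [0, 2, 3, 4] — missing [1].
Column 1 contains symbols [0, 2, 3, 4] — missing [1].
The missing symbol must appear in both missing sets; intersection = [1].
Therefore the hidden value is 1.

Missing value = 1.


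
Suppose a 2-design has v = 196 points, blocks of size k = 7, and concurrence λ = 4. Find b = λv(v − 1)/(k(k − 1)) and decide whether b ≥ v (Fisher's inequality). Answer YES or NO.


b = λv(v − 1)/(k(k − 1)) = 4·196·195/(7·6) = 152880/42 = 3640.
Compare with v = 196: b ≥ v, so Fisher's inequality holds.

YES


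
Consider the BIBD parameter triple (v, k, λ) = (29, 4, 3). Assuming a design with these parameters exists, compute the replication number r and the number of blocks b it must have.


Any 2-(v, k, λ) BIBD satisfies two necessary conditions:
  (i)  Each point sits in r blocks, and counting incidences through any fixed point gives r(k − 1) = λ(v − 1), so r = λ(v − 1)/(k − 1).
  (ii) Total incidences bk = vr, so b = vr/k.
Step 1: r = λ(v − 1)/(k − 1) = 3·(29 − 1)/(4 − 1) = 3·28/3 = 84/3 = 28.
Step 2: b = vr/k = 29·28/4 = 812/4 = 203.
Check integrality: r = 28 ∈ Z ✓, b = 203 ∈ Z ✓.
(These identities are necessary conditions: they determine r and b for any design with these parameters, but do not by themselves prove that one exists.)

r = 28, b = 203.


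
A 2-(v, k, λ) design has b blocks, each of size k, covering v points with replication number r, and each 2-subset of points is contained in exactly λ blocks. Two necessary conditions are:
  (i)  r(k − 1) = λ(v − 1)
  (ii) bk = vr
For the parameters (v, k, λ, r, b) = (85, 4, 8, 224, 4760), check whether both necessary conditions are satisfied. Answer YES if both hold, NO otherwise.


Condition (i): r(k − 1) = 224·3 = 672; λ(v − 1) = 8·84 = 672. Match? YES.
Condition (ii): bk = 4760·4 = 19040; vr = 85·224 = 19040. Match? YES.
Both conditions hold? YES.

YES


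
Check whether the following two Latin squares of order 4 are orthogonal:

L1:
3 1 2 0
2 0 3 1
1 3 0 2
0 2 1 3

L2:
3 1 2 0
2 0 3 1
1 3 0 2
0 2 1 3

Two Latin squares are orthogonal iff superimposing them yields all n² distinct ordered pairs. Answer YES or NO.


Form the n² = 16 superimposed pairs (L1[i][j], L2[i][j]), row by row (rows and columns indexed from 0):
row 0: (3,3) (1,1) (2,2) (0,0)
row 1: (2,2) (0,0) (3,3) (1,1)
row 2: (1,1) (3,3) (0,0) (2,2)
row 3: (0,0) (2,2) (1,1) (3,3)
Orthogonality requires all 16 pairs distinct.
But the pair (2,2) repeats: cell (0,2) has L1 = 2, L2 = 2, and cell (1,0) has L1 = 2, L2 = 2.
A repeated pair means some other pair never occurs (only 4 distinct pairs out of 16), so the squares are not orthogonal.
Conclusion: NO.

NO


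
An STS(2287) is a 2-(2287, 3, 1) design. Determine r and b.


An STS(v) is a 2-(v, 3, 1) BIBD: block size k = 3, λ = 1.
Replication: r(k − 1) = λ(v − 1) ⇒ r·2 = 2287 − 1 = 2286 ⇒ r = 1143.
Block count: b = v(v − 1)/6 = 2287·2286/6 = 5228082/6 = 871347.
(Check via bk = vr: 871347·3 = 2614041 = 2287·1143 = 2614041 ✓.)

r = 1143, b = 871347.


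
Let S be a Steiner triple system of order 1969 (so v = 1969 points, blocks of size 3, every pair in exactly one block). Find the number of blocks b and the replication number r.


An STS(v) is a 2-(v, 3, 1) BIBD: block size k = 3, λ = 1.
Replication: r(k − 1) = λ(v − 1) ⇒ r·2 = 1969 − 1 = 1968 ⇒ r = 984.
Block count: b = v(v − 1)/6 = 1969·1968/6 = 3874992/6 = 645832.

r = 984, b = 645832.


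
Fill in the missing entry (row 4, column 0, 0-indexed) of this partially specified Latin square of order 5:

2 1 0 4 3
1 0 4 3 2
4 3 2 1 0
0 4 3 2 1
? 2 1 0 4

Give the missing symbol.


Row 4 contains symbols [0, 1, 2, 4] — missing [3].
Column 0 contains symbols [0, 1, 2, 4] — missing [3].
The missing symbol must appear in both missing sets; intersection = [3].
Therefore the hidden value is 3.

Missing value = 3.


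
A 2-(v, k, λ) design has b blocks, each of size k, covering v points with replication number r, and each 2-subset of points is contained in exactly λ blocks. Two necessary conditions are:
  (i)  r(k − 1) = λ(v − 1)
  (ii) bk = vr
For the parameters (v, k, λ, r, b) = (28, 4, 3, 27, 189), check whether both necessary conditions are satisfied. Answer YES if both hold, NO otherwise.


Condition (i): r(k − 1) = 27·3 = 81; λ(v − 1) = 3·27 = 81. Match? YES.
Condition (ii): bk = 189·4 = 756; vr = 28·27 = 756. Match? YES.
Both conditions hold? YES.

YES


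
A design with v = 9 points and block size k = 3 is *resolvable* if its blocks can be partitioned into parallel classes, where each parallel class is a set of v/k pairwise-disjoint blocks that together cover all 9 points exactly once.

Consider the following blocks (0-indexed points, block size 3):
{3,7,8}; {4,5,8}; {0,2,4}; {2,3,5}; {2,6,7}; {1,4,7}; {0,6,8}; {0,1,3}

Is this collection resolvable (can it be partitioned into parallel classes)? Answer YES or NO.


v = 9, block size k = 3, number of blocks = 8.
For resolvability, blocks must partition into parallel classes of size v/k = 3.
Total blocks must therefore be a multiple of 3: 8 = 3·2 + 2 ⇒ not divisible ✗.
Resolvable? NO.

NO


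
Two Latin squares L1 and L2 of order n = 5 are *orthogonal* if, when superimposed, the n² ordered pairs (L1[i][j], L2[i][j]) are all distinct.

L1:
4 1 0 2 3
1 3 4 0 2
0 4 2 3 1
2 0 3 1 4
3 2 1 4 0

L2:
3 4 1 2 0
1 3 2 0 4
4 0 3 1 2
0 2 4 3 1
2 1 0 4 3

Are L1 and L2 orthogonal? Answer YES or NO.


Form the n² = 25 superimposed pairs (L1[i][j], L2[i][j]), row by row (rows and columns indexed from 0):
row 0: (4,3) (1,4) (0,1) (2,2) (3,0)
row 1: (1,1) (3,3) (4,2) (0,0) (2,4)
row 2: (0,4) (4,0) (2,3) (3,1) (1,2)
row 3: (2,0) (0,2) (3,4) (1,3) (4,1)
row 4: (3,2) (2,1) (1,0) (4,4) (0,3)
Orthogonality requires all 25 pairs distinct.
Check by first coordinate: for each symbol s of L1, list the L2 entries in the n cells where L1 = s; they must all differ.
  L1 = 0: L2 entries (in reading order) 1, 0, 4, 2, 3 — all 5 distinct ✓
  L1 = 1: L2 entries (in reading order) 4, 1, 2, 3, 0 — all 5 distinct ✓
  L1 = 2: L2 entries (in reading order) 2, 4, 3, 0, 1 — all 5 distinct ✓
  L1 = 3: L2 entries (in reading order) 0, 3, 1, 4, 2 — all 5 distinct ✓
  L1 = 4: L2 entries (in reading order) 3, 2, 0, 1, 4 — all 5 distinct ✓
Every symbol of L1 meets every symbol of L2 exactly once, so all 25 pairs are distinct (25 of 25).
Conclusion: YES.

YES


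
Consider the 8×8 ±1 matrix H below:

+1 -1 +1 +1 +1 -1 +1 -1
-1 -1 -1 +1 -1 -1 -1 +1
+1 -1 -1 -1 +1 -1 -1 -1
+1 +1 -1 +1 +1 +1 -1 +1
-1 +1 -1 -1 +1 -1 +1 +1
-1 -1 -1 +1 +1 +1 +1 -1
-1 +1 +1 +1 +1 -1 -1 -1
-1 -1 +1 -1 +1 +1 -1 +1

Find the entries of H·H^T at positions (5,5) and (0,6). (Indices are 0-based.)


Row 0 of H: [1, -1, 1, 1, 1, -1, 1, -1].
Row 5 of H: [-1, -1, -1, 1, 1, 1, 1, -1].
Row 6 of H: [-1, 1, 1, 1, 1, -1, -1, -1].
(H·H^T)[5][5] = Σ_j H[5][j]·H[5][j] = (-1)² + (-1)² + (-1)² + (1)² + (1)² + (1)² + (1)² + (-1)² = 1 + 1 + 1 + 1 + 1 + 1 + 1 + 1 = 8.
(H·H^T)[0][6] = Σ_j H[0][j]·H[6][j] = (1)·(-1) + (-1)·(1) + (1)·(1) + (1)·(1) + (1)·(1) + (-1)·(-1) + (1)·(-1) + (-1)·(-1) = -1 + -1 + 1 + 1 + 1 + 1 + -1 + 1 = 2.
Rows 0 and 6 are not orthogonal (dot product = 2 ≠ 0), so H is not a Hadamard matrix.

(5,5) entry = 8; (0,6) entry = 2.


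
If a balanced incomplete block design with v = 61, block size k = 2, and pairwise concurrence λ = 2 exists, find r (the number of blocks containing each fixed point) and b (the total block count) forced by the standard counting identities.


Any 2-(v, k, λ) BIBD satisfies two necessary conditions:
  (i)  Each point sits in r blocks, and counting incidences through any fixed point gives r(k − 1) = λ(v − 1), so r = λ(v − 1)/(k − 1).
  (ii) Total incidences bk = vr, so b = vr/k.
Step 1: r = λ(v − 1)/(k − 1) = 2·(61 − 1)/(2 − 1) = 2·60/1 = 120/1 = 120.
Step 2: b = vr/k = 61·120/2 = 7320/2 = 3660.
Check integrality: r = 120 ∈ Z ✓, b = 3660 ∈ Z ✓.
(These identities are necessary conditions: they determine r and b for any design with these parameters, but do not by themselves prove that one exists.)

r = 120, b = 3660.


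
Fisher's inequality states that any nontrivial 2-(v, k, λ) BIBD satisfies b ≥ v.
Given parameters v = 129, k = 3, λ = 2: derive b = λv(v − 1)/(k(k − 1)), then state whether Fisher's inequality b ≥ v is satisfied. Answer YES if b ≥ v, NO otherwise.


r = λ(v − 1)/(k − 1) = 2·128/2 = 128.
b = vr/k = 129·128/3 = 5504.
Fisher's inequality: b ≥ v ⇔ 5504 ≥ 129? YES.

YES


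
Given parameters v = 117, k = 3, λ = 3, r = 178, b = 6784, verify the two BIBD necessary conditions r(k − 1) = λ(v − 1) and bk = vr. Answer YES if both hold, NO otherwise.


Condition (i): r(k − 1) = 178·2 = 356; λ(v − 1) = 3·116 = 348. Match? NO.
Condition (ii): bk = 6784·3 = 20352; vr = 117·178 = 20826. Match? NO.
Both conditions hold? NO.

NO


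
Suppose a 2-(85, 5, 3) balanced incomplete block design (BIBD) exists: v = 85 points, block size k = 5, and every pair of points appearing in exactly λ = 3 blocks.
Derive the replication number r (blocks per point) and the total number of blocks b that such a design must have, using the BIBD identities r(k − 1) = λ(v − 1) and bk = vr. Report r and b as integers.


Any 2-(v, k, λ) BIBD satisfies two necessary conditions:
  (i)  Each point sits in r blocks, and counting incidences through any fixed point gives r(k − 1) = λ(v − 1), so r = λ(v − 1)/(k − 1).
  (ii) Total incidences bk = vr, so b = vr/k.
Step 1: r = λ(v − 1)/(k − 1) = 3·(85 − 1)/(5 − 1) = 3·84/4 = 252/4 = 63.
Step 2: b = vr/k = 85·63/5 = 5355/5 = 1071.
Check integrality: r = 63 ∈ Z ✓, b = 1071 ∈ Z ✓.
(These identities are necessary conditions: they determine r and b for any design with these parameters, but do not by themselves prove that one exists.)

r = 63, b = 1071.


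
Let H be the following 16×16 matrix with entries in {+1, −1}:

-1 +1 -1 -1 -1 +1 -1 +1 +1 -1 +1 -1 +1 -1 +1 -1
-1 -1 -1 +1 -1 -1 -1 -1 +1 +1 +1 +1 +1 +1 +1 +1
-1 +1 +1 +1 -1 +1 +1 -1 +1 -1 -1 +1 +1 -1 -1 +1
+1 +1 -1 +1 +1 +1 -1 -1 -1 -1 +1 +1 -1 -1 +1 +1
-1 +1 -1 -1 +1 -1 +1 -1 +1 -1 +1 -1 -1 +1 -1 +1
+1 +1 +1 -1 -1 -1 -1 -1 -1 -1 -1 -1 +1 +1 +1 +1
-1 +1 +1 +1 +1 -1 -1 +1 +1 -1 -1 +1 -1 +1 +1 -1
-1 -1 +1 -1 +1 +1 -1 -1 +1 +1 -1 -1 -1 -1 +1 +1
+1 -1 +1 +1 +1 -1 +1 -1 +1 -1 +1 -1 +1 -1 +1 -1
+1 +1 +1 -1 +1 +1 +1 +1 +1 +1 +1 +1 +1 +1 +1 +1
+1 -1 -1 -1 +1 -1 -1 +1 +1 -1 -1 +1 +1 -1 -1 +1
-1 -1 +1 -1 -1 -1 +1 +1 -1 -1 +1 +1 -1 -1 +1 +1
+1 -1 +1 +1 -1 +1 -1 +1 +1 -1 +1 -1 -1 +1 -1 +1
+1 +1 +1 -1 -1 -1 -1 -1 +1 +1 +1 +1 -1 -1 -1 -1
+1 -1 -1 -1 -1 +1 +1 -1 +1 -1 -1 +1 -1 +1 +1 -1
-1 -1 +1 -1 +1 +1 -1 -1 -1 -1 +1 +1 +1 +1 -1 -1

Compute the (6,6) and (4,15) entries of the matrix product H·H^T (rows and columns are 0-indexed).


Row 4 of H: [-1, 1, -1, -1, 1, -1, 1, -1, 1, -1, 1, -1, -1, 1, -1, 1].
Row 6 of H: [-1, 1, 1, 1, 1, -1, -1, 1, 1, -1, -1, 1, -1, 1, 1, -1].
Row 15 of H: [-1, -1, 1, -1, 1, 1, -1, -1, -1, -1, 1, 1, 1, 1, -1, -1].
(H·H^T)[6][6] = Σ_j H[6][j]·H[6][j] = (-1)² + (1)² + (1)² + (1)² + (1)² + (-1)² + (-1)² + (1)² + (1)² + (-1)² + (-1)² + (1)² + (-1)² + (1)² + (1)² + (-1)² = 1 + 1 + 1 + 1 + 1 + 1 + 1 + 1 + 1 + 1 + 1 + 1 + 1 + 1 + 1 + 1 = 16.
(H·H^T)[4][15] = Σ_j H[4][j]·H[15][j] = (-1)·(-1) + (1)·(-1) + (-1)·(1) + (-1)·(-1) + (1)·(1) + (-1)·(1) + (1)·(-1) + (-1)·(-1) + (1)·(-1) + (-1)·(-1) + (1)·(1) + (-1)·(1) + (-1)·(1) + (1)·(1) + (-1)·(-1) + (1)·(-1) = 1 + -1 + -1 + 1 + 1 + -1 + -1 + 1 + -1 + 1 + 1 + -1 + -1 + 1 + 1 + -1 = 0.
So rows 4 and 15 are orthogonal; the diagonal entry equals n = 16.

(6,6) entry = 16; (4,15) entry = 0.


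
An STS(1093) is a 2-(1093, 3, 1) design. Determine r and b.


An STS(v) is a 2-(v, 3, 1) BIBD: block size k = 3, λ = 1.
Replication: r(k − 1) = λ(v − 1) ⇒ r·2 = 1093 − 1 = 1092 ⇒ r = 546.
Block count: b = v(v − 1)/6 = 1093·1092/6 = 1193556/6 = 198926.
(Check via bk = vr: 198926·3 = 596778 = 1093·546 = 596778 ✓.)

r = 546, b = 198926.


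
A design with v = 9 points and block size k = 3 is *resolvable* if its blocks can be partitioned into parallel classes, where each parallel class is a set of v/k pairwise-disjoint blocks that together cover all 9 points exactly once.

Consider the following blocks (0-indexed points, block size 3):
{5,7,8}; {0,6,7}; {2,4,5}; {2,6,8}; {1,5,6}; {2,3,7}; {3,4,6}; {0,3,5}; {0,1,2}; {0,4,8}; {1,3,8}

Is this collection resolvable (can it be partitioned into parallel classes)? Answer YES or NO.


v = 9, block size k = 3, number of blocks = 11.
For resolvability, blocks must partition into parallel classes of size v/k = 3.
Total blocks must therefore be a multiple of 3: 11 = 3·3 + 2 ⇒ not divisible ✗.
Resolvable? NO.

NO


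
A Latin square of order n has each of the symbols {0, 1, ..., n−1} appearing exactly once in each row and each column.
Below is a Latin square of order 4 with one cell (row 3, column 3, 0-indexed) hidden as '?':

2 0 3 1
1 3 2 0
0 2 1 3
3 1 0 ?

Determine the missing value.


Row 3 contains symbols [0, 1, 3] — missing [2].
Column 3 contains symbols [0, 1, 3] — missing [2].
The missing symbol must appear in both missing sets; intersection = [2].
Therefore the hidden value is 2.

Missing value = 2.


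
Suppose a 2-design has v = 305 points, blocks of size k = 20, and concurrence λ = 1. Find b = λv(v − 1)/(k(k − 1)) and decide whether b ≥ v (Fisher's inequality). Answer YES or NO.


r = λ(v − 1)/(k − 1) = 1·304/19 = 16.
b = vr/k = 305·16/20 = 244.
Fisher's inequality: b ≥ v ⇔ 244 ≥ 305? NO.

NO


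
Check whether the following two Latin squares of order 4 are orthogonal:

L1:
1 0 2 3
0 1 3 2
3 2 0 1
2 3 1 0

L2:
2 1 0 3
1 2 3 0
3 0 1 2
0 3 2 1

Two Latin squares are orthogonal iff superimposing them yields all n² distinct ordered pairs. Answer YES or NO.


Form the n² = 16 superimposed pairs (L1[i][j], L2[i][j]), row by row (rows and columns indexed from 0):
row 0: (1,2) (0,1) (2,0) (3,3)
row 1: (0,1) (1,2) (3,3) (2,0)
row 2: (3,3) (2,0) (0,1) (1,2)
row 3: (2,0) (3,3) (1,2) (0,1)
Orthogonality requires all 16 pairs distinct.
But the pair (0,1) repeats: cell (0,1) has L1 = 0, L2 = 1, and cell (1,0) has L1 = 0, L2 = 1.
A repeated pair means some other pair never occurs (only 4 distinct pairs out of 16), so the squares are not orthogonal.
Conclusion: NO.

NO


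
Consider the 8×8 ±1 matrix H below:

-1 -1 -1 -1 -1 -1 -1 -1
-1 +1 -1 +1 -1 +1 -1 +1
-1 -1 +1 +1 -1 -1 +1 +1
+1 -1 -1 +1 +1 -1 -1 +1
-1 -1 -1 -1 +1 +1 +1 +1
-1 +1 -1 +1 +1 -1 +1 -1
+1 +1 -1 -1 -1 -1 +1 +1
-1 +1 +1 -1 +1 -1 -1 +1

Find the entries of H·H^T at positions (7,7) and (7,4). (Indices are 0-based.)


Row 4 of H: [-1, -1, -1, -1, 1, 1, 1, 1].
Row 7 of H: [-1, 1, 1, -1, 1, -1, -1, 1].
(H·H^T)[7][7] = Σ_j H[7][j]·H[7][j] = (-1)² + (1)² + (1)² + (-1)² + (1)² + (-1)² + (-1)² + (1)² = 1 + 1 + 1 + 1 + 1 + 1 + 1 + 1 = 8.
(H·H^T)[7][4] = Σ_j H[7][j]·H[4][j] = (-1)·(-1) + (1)·(-1) + (1)·(-1) + (-1)·(-1) + (1)·(1) + (-1)·(1) + (-1)·(1) + (1)·(1) = 1 + -1 + -1 + 1 + 1 + -1 + -1 + 1 = 0.
So rows 7 and 4 are orthogonal; the diagonal entry equals n = 8.

(7,7) entry = 8; (7,4) entry = 0.


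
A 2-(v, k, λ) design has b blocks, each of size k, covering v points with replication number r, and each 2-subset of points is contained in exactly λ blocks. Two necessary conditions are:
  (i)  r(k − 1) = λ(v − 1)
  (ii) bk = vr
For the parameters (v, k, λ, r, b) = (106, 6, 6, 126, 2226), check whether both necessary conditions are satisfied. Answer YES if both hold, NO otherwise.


Condition (i): r(k − 1) = 126·5 = 630; λ(v − 1) = 6·105 = 630. Match? YES.
Condition (ii): bk = 2226·6 = 13356; vr = 106·126 = 13356. Match? YES.
Both conditions hold? YES.

YES


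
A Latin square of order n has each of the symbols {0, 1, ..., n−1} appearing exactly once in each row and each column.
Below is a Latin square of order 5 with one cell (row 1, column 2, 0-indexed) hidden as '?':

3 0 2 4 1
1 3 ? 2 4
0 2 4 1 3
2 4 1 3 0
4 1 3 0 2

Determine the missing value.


Row 1 contains symbols [1, 2, 3, 4] — missing [0].
Column 2 contains symbols [1, 2, 3, 4] — missing [0].
The missing symbol must appear in both missing sets; intersection = [0].
Therefore the hidden value is 0.

Missing value = 0.


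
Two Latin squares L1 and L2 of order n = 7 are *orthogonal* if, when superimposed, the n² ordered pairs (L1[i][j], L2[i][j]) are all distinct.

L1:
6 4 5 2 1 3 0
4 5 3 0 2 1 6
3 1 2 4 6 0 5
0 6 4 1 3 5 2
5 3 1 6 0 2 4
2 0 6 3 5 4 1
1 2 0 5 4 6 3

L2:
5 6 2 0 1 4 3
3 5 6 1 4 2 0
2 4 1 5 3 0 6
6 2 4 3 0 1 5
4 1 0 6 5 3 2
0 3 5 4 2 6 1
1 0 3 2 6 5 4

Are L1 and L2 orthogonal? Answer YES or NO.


Form the n² = 49 superimposed pairs (L1[i][j], L2[i][j]), row by row (rows and columns indexed from 0):
row 0: (6,5) (4,6) (5,2) (2,0) (1,1) (3,4) (0,3)
row 1: (4,3) (5,5) (3,6) (0,1) (2,4) (1,2) (6,0)
row 2: (3,2) (1,4) (2,1) (4,5) (6,3) (0,0) (5,6)
row 3: (0,6) (6,2) (4,4) (1,3) (3,0) (5,1) (2,5)
row 4: (5,4) (3,1) (1,0) (6,6) (0,5) (2,3) (4,2)
row 5: (2,0) (0,3) (6,5) (3,4) (5,2) (4,6) (1,1)
row 6: (1,1) (2,0) (0,3) (5,2) (4,6) (6,5) (3,4)
Orthogonality requires all 49 pairs distinct.
But the pair (2,0) repeats: cell (0,3) has L1 = 2, L2 = 0, and cell (5,0) has L1 = 2, L2 = 0.
A repeated pair means some other pair never occurs (only 35 distinct pairs out of 49), so the squares are not orthogonal.
Conclusion: NO.

NO


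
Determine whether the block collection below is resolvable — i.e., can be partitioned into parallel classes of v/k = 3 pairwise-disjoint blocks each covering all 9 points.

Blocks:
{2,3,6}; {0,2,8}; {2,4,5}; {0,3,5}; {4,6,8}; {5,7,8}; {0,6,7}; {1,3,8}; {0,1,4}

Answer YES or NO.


v = 9, block size k = 3, number of blocks = 9.
For resolvability, blocks must partition into parallel classes of size v/k = 3.
Total blocks must therefore be a multiple of 3: 9 = 3·3 + 0 ⇒ divisible ✓.
Consider block {0,2,8}. It intersects every other block in the collection, so no parallel class of size 3 can contain it.
Since every block must belong to some parallel class in a resolution, the collection cannot be partitioned into parallel classes.
Resolvable? NO.

NO


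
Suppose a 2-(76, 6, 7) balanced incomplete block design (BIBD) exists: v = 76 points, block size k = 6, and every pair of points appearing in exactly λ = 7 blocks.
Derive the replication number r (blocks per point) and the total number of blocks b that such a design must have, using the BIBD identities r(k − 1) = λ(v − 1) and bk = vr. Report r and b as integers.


Any 2-(v, k, λ) BIBD satisfies two necessary conditions:
  (i)  Each point sits in r blocks, and counting incidences through any fixed point gives r(k − 1) = λ(v − 1), so r = λ(v − 1)/(k − 1).
  (ii) Total incidences bk = vr, so b = vr/k.
Step 1: r = λ(v − 1)/(k − 1) = 7·(76 − 1)/(6 − 1) = 7·75/5 = 525/5 = 105.
Step 2: b = vr/k = 76·105/6 = 7980/6 = 1330.
Check integrality: r = 105 ∈ Z ✓, b = 1330 ∈ Z ✓.
(These identities are necessary conditions: they determine r and b for any design with these parameters, but do not by themselves prove that one exists.)

r = 105, b = 1330.


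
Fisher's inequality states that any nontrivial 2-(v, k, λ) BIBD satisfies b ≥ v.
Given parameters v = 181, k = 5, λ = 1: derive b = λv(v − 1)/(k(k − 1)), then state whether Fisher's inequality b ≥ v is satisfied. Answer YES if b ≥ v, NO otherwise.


r = λ(v − 1)/(k − 1) = 1·180/4 = 45.
b = vr/k = 181·45/5 = 1629.
Fisher's inequality: b ≥ v ⇔ 1629 ≥ 181? YES.

YES


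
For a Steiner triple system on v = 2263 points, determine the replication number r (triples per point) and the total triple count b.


An STS(v) is a 2-(v, 3, 1) BIBD: block size k = 3, λ = 1.
Replication: r(k − 1) = λ(v − 1) ⇒ r·2 = 2263 − 1 = 2262 ⇒ r = 1131.
Block count: b = v(v − 1)/6 = 2263·2262/6 = 5118906/6 = 853151.

r = 1131, b = 853151.


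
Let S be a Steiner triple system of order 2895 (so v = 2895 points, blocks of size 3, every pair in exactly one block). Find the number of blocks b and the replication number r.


An STS(v) is a 2-(v, 3, 1) BIBD: block size k = 3, λ = 1.
Replication: r(k − 1) = λ(v − 1) ⇒ r·2 = 2895 − 1 = 2894 ⇒ r = 1447.
Block count: b = v(v − 1)/6 = 2895·2894/6 = 8378130/6 = 1396355.
(Check via bk = vr: 1396355·3 = 4189065 = 2895·1447 = 4189065 ✓.)

r = 1447, b = 1396355.


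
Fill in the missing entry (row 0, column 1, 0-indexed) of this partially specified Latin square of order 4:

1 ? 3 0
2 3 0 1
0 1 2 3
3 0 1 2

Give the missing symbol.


Row 0 contains symbols [0, 1, 3] — missing [2].
Column 1 contains symbols [0, 1, 3] — missing [2].
The missing symbol must appear in both missing sets; intersection = [2].
Therefore the hidden value is 2.

Missing value = 2.


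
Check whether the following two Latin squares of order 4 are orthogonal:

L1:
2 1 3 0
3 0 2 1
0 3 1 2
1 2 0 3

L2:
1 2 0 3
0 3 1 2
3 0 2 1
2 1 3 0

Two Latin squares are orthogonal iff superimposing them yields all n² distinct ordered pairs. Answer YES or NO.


Form the n² = 16 superimposed pairs (L1[i][j], L2[i][j]), row by row (rows and columns indexed from 0):
row 0: (2,1) (1,2) (3,0) (0,3)
row 1: (3,0) (0,3) (2,1) (1,2)
row 2: (0,3) (3,0) (1,2) (2,1)
row 3: (1,2) (2,1) (0,3) (3,0)
Orthogonality requires all 16 pairs distinct.
But the pair (3,0) repeats: cell (0,2) has L1 = 3, L2 = 0, and cell (1,0) has L1 = 3, L2 = 0.
A repeated pair means some other pair never occurs (only 4 distinct pairs out of 16), so the squares are not orthogonal.
Conclusion: NO.

NO


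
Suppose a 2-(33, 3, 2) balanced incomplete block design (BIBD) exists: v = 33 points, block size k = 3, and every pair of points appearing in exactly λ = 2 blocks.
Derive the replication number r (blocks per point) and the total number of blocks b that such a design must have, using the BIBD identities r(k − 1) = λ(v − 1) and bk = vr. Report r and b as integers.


Any 2-(v, k, λ) BIBD satisfies two necessary conditions:
  (i)  Each point sits in r blocks, and counting incidences through any fixed point gives r(k − 1) = λ(v − 1), so r = λ(v − 1)/(k − 1).
  (ii) Total incidences bk = vr, so b = vr/k.
Step 1: r = λ(v − 1)/(k − 1) = 2·(33 − 1)/(3 − 1) = 2·32/2 = 64/2 = 32.
Step 2: b = vr/k = 33·32/3 = 1056/3 = 352.
Check integrality: r = 32 ∈ Z ✓, b = 352 ∈ Z ✓.
(These identities are necessary conditions: they determine r and b for any design with these parameters, but do not by themselves prove that one exists.)

r = 32, b = 352.


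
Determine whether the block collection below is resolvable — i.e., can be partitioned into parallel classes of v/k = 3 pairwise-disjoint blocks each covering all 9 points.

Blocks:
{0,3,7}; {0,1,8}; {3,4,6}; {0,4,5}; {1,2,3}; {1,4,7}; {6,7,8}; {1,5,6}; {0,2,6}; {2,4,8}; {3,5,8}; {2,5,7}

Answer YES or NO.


v = 9, block size k = 3, number of blocks = 12.
For resolvability, blocks must partition into parallel classes of size v/k = 3.
Total blocks must therefore be a multiple of 3: 12 = 3·4 + 0 ⇒ divisible ✓.
Greedy packing gives 4 candidate class(es). Each should be a full parallel class (size 3, covers all 9 points).
  Class 1 (3 blocks): {0,3,7}; {1,5,6}; {2,4,8}. Points covered: [0, 1, 2, 3, 4, 5, 6, 7, 8].
  Class 2 (3 blocks): {0,1,8}; {3,4,6}; {2,5,7}. Points covered: [0, 1, 2, 3, 4, 5, 6, 7, 8].
  Class 3 (3 blocks): {0,4,5}; {1,2,3}; {6,7,8}. Points covered: [0, 1, 2, 3, 4, 5, 6, 7, 8].
  Class 4 (3 blocks): {1,4,7}; {0,2,6}; {3,5,8}. Points covered: [0, 1, 2, 3, 4, 5, 6, 7, 8].
All classes full (size 3)? YES. All classes cover every point? YES.
Resolvable? YES.

YES


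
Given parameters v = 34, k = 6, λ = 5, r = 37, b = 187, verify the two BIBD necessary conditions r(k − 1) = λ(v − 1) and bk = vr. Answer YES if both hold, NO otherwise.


Condition (i): r(k − 1) = 37·5 = 185; λ(v − 1) = 5·33 = 165. Match? NO.
Condition (ii): bk = 187·6 = 1122; vr = 34·37 = 1258. Match? NO.
Both conditions hold? NO.

NO


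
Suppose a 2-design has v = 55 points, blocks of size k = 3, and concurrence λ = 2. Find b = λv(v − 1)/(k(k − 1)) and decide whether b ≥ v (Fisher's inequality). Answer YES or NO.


r = λ(v − 1)/(k − 1) = 2·54/2 = 54.
b = vr/k = 55·54/3 = 990.
Fisher's inequality: b ≥ v ⇔ 990 ≥ 55? YES.

YES


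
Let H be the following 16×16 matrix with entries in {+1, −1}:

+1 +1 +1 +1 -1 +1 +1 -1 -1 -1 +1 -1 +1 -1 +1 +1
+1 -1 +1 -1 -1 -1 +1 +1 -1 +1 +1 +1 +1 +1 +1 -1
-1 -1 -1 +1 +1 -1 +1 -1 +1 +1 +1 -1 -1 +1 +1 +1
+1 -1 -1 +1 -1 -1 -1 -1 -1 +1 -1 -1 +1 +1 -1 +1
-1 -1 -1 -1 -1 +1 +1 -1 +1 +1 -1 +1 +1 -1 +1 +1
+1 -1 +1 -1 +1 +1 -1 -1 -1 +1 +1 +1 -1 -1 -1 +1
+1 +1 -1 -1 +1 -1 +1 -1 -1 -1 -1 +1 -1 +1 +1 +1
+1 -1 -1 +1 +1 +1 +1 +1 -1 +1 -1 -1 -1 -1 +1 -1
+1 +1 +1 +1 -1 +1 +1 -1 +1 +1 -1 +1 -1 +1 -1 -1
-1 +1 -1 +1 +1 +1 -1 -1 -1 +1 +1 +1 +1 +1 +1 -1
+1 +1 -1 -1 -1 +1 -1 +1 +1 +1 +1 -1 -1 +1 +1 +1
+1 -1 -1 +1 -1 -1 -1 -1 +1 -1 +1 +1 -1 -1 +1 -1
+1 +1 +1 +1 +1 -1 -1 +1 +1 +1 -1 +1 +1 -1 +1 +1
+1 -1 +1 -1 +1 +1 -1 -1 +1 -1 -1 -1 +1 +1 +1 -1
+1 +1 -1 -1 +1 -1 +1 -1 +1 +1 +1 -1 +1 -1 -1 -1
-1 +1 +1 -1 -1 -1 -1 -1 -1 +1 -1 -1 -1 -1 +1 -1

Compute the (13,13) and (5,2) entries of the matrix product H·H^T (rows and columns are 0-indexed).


Row 2 of H: [-1, -1, -1, 1, 1, -1, 1, -1, 1, 1, 1, -1, -1, 1, 1, 1].
Row 5 of H: [1, -1, 1, -1, 1, 1, -1, -1, -1, 1, 1, 1, -1, -1, -1, 1].
Row 13 of H: [1, -1, 1, -1, 1, 1, -1, -1, 1, -1, -1, -1, 1, 1, 1, -1].
(H·H^T)[13][13] = Σ_j H[13][j]·H[13][j] = (1)² + (-1)² + (1)² + (-1)² + (1)² + (1)² + (-1)² + (-1)² + (1)² + (-1)² + (-1)² + (-1)² + (1)² + (1)² + (1)² + (-1)² = 1 + 1 + 1 + 1 + 1 + 1 + 1 + 1 + 1 + 1 + 1 + 1 + 1 + 1 + 1 + 1 = 16.
(H·H^T)[5][2] = Σ_j H[5][j]·H[2][j] = (1)·(-1) + (-1)·(-1) + (1)·(-1) + (-1)·(1) + (1)·(1) + (1)·(-1) + (-1)·(1) + (-1)·(-1) + (-1)·(1) + (1)·(1) + (1)·(1) + (1)·(-1) + (-1)·(-1) + (-1)·(1) + (-1)·(1) + (1)·(1) = -1 + 1 + -1 + -1 + 1 + -1 + -1 + 1 + -1 + 1 + 1 + -1 + 1 + -1 + -1 + 1 = -2.
Rows 5 and 2 are not orthogonal (dot product = -2 ≠ 0), so H is not a Hadamard matrix.

(13,13) entry = 16; (5,2) entry = -2.


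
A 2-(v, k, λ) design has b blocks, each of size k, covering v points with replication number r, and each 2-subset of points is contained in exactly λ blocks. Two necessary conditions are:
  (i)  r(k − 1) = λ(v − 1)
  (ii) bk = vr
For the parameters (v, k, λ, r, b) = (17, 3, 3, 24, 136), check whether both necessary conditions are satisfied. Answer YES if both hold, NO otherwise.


Condition (i): r(k − 1) = 24·2 = 48; λ(v − 1) = 3·16 = 48. Match? YES.
Condition (ii): bk = 136·3 = 408; vr = 17·24 = 408. Match? YES.
Both conditions hold? YES.

YES


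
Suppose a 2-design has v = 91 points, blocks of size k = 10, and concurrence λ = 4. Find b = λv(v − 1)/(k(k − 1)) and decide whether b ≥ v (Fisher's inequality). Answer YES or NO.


r = λ(v − 1)/(k − 1) = 4·90/9 = 40.
b = vr/k = 91·40/10 = 364.
Fisher's inequality: b ≥ v ⇔ 364 ≥ 91? YES.

YES


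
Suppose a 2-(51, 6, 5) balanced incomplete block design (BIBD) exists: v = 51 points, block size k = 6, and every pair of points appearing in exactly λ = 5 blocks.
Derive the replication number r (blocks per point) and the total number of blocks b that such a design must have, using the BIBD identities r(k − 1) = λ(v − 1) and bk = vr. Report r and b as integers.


Any 2-(v, k, λ) BIBD satisfies two necessary conditions:
  (i)  Each point sits in r blocks, and counting incidences through any fixed point gives r(k − 1) = λ(v − 1), so r = λ(v − 1)/(k − 1).
  (ii) Total incidences bk = vr, so b = vr/k.
Step 1: r = λ(v − 1)/(k − 1) = 5·(51 − 1)/(6 − 1) = 5·50/5 = 250/5 = 50.
Step 2: b = vr/k = 51·50/6 = 2550/6 = 425.
Check integrality: r = 50 ∈ Z ✓, b = 425 ∈ Z ✓.
(These identities are necessary conditions: they determine r and b for any design with these parameters, but do not by themselves prove that one exists.)

r = 50, b = 425.


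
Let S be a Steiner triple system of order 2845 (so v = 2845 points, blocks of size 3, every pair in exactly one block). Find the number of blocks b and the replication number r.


An STS(v) is a 2-(v, 3, 1) BIBD: block size k = 3, λ = 1.
Replication: r(k − 1) = λ(v − 1) ⇒ r·2 = 2845 − 1 = 2844 ⇒ r = 1422.
Block count: bk = vr ⇒ b·3 = 2845·1422 = 4045590 ⇒ b = 1348530.
(Check via b = v(v − 1)/6 = 2845·2844/6 = 8091180/6 = 1348530.)

r = 1422, b = 1348530.


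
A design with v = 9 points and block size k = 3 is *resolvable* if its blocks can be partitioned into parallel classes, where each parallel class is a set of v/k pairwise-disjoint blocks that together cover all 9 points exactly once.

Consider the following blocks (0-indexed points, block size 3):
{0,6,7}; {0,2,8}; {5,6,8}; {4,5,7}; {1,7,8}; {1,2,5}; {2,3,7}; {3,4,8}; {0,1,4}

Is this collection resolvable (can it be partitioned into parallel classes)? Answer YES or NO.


v = 9, block size k = 3, number of blocks = 9.
For resolvability, blocks must partition into parallel classes of size v/k = 3.
Total blocks must therefore be a multiple of 3: 9 = 3·3 + 0 ⇒ divisible ✓.
Consider block {0,2,8}. The only other block(s) in the collection disjoint from it are {4,5,7} — just 1 block(s). Any parallel class containing {0,2,8} would need 2 other blocks each disjoint from it, so no parallel class of size 3 can contain {0,2,8}.
Since every block must belong to some parallel class in a resolution, the collection cannot be partitioned into parallel classes.
Resolvable? NO.

NO


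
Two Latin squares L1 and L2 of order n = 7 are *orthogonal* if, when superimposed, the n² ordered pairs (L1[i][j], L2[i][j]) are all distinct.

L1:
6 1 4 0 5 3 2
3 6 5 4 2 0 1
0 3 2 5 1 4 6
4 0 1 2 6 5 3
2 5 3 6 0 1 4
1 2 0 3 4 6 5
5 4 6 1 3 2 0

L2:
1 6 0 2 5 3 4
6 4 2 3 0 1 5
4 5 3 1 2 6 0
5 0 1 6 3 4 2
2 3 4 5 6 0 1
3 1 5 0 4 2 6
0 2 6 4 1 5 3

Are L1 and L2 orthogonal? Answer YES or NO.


Form the n² = 49 superimposed pairs (L1[i][j], L2[i][j]), row by row (rows and columns indexed from 0):
row 0: (6,1) (1,6) (4,0) (0,2) (5,5) (3,3) (2,4)
row 1: (3,6) (6,4) (5,2) (4,3) (2,0) (0,1) (1,5)
row 2: (0,4) (3,5) (2,3) (5,1) (1,2) (4,6) (6,0)
row 3: (4,5) (0,0) (1,1) (2,6) (6,3) (5,4) (3,2)
row 4: (2,2) (5,3) (3,4) (6,5) (0,6) (1,0) (4,1)
row 5: (1,3) (2,1) (0,5) (3,0) (4,4) (6,2) (5,6)
row 6: (5,0) (4,2) (6,6) (1,4) (3,1) (2,5) (0,3)
Orthogonality requires all 49 pairs distinct.
Check by first coordinate: for each symbol s of L1, list the L2 entries in the n cells where L1 = s; they must all differ.
  L1 = 0: L2 entries (in reading order) 2, 1, 4, 0, 6, 5, 3 — all 7 distinct ✓
  L1 = 1: L2 entries (in reading order) 6, 5, 2, 1, 0, 3, 4 — all 7 distinct ✓
  L1 = 2: L2 entries (in reading order) 4, 0, 3, 6, 2, 1, 5 — all 7 distinct ✓
  L1 = 3: L2 entries (in reading order) 3, 6, 5, 2, 4, 0, 1 — all 7 distinct ✓
  L1 = 4: L2 entries (in reading order) 0, 3, 6, 5, 1, 4, 2 — all 7 distinct ✓
  L1 = 5: L2 entries (in reading order) 5, 2, 1, 4, 3, 6, 0 — all 7 distinct ✓
  L1 = 6: L2 entries (in reading order) 1, 4, 0, 3, 5, 2, 6 — all 7 distinct ✓
Every symbol of L1 meets every symbol of L2 exactly once, so all 49 pairs are distinct (49 of 49).
Conclusion: YES.

YES
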